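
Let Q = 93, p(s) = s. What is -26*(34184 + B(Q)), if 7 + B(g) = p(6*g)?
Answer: -903110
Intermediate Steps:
B(g) = -7 + 6*g
-26*(34184 + B(Q)) = -26*(34184 + (-7 + 6*93)) = -26*(34184 + (-7 + 558)) = -26*(34184 + 551) = -26*34735 = -903110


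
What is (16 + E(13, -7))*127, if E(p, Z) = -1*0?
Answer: 2032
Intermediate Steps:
E(p, Z) = 0
(16 + E(13, -7))*127 = (16 + 0)*127 = 16*127 = 2032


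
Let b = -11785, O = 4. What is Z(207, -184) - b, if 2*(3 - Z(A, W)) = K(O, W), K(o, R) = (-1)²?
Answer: 23575/2 ≈ 11788.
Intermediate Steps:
K(o, R) = 1
Z(A, W) = 5/2 (Z(A, W) = 3 - ½*1 = 3 - ½ = 5/2)
Z(207, -184) - b = 5/2 - 1*(-11785) = 5/2 + 11785 = 23575/2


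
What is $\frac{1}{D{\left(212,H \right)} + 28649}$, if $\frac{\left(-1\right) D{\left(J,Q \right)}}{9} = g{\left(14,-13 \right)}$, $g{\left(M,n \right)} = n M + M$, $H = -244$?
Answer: $\frac{1}{30161} \approx 3.3155 \cdot 10^{-5}$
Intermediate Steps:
$g{\left(M,n \right)} = M + M n$ ($g{\left(M,n \right)} = M n + M = M + M n$)
$D{\left(J,Q \right)} = 1512$ ($D{\left(J,Q \right)} = - 9 \cdot 14 \left(1 - 13\right) = - 9 \cdot 14 \left(-12\right) = \left(-9\right) \left(-168\right) = 1512$)
$\frac{1}{D{\left(212,H \right)} + 28649} = \frac{1}{1512 + 28649} = \frac{1}{30161}$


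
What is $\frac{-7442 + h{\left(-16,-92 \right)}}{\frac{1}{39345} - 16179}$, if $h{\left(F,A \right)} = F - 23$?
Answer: $\frac{294339945}{636562754} \approx 0.46239$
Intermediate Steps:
$h{\left(F,A \right)} = -23 + F$ ($h{\left(F,A \right)} = F - 23 = -23 + F$)
$\frac{-7442 + h{\left(-16,-92 \right)}}{\frac{1}{39345} - 16179} = \frac{-7442 - 39}{\frac{1}{39345} - 16179} = - \frac{7481}{- \frac{636562754}{39345}} = \left(-7481\right) \left(- \frac{39345}{636562754}\right) = \frac{294339945}{636562754}$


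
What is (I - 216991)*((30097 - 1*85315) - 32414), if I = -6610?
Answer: 19594602832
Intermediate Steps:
(I - 216991)*((30097 - 1*85315) - 32414) = (-6610 - 216991)*((30097 - 1*85315) - 32414) = -223601*((30097 - 85315) - 32414) = -223601*(-55218 - 32414) = -223601*(-87632) = 19594602832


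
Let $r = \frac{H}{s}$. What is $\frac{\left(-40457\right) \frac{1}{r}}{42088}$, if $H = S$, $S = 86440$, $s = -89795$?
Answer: $\frac{726567263}{727617344} \approx 0.99856$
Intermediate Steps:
$H = 86440$
$r = - \frac{17288}{17959}$ ($r = \frac{86440}{-89795} = 86440 \left(- \frac{1}{89795}\right) = - \frac{17288}{17959} \approx -0.96264$)
$\frac{\left(-40457\right) \frac{1}{r}}{42088} = \frac{\left(-40457\right) \frac{1}{- \frac{17288}{17959}}}{42088} = \left(-40457\right) \left(- \frac{17959}{17288}\right) \frac{1}{42088} = \frac{726567263}{17288} \cdot \frac{1}{42088} = \frac{726567263}{727617344}$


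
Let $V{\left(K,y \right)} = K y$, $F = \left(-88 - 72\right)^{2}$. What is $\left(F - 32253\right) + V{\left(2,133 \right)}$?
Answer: $-6387$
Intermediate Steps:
$F = 25600$ ($F = \left(-88 - 72\right)^{2} = \left(-160\right)^{2} = 25600$)
$\left(F - 32253\right) + V{\left(2,133 \right)} = \left(25600 - 32253\right) + 2 \cdot 133 = -6653 + 266 = -6387$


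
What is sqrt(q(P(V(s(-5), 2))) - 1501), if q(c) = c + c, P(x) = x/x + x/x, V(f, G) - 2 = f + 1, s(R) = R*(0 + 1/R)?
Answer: I*sqrt(1497) ≈ 38.691*I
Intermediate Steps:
s(R) = 1 (s(R) = R/R = 1)
V(f, G) = 3 + f (V(f, G) = 2 + (f + 1) = 2 + (1 + f) = 3 + f)
P(x) = 2 (P(x) = 1 + 1 = 2)
q(c) = 2*c
sqrt(q(P(V(s(-5), 2))) - 1501) = sqrt(2*2 - 1501) = sqrt(4 - 1501) = sqrt(-1497) = I*sqrt(1497)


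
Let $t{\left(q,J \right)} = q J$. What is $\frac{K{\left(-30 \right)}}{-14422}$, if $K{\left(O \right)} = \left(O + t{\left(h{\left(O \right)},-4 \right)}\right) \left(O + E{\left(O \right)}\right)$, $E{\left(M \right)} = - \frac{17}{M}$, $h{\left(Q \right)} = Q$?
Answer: $\frac{2649}{14422} \approx 0.18368$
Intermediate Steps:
$t{\left(q,J \right)} = J q$
$K{\left(O \right)} = - 3 O \left(O - \frac{17}{O}\right)$ ($K{\left(O \right)} = \left(O - 4 O\right) \left(O - \frac{17}{O}\right) = - 3 O \left(O - \frac{17}{O}\right)$)
$\frac{K{\left(-30 \right)}}{-14422} = \frac{51 - 3 \left(-30\right)^{2}}{-14422} = \left(51 - 2700\right) \left(- \frac{1}{14422}\right) = \left(-2649\right) \left(- \frac{1}{14422}\right) = \frac{2649}{14422}$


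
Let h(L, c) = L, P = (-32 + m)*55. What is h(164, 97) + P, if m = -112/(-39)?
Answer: -56084/39 ≈ -1438.1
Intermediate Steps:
m = 112/39 (m = -112*(-1/39) = 112/39 ≈ 2.8718)
P = -62480/39 (P = (-32 + 112/39)*55 = -1136/39*55 = -62480/39 ≈ -1602.1)
h(164, 97) + P = 164 - 62480/39 = -56084/39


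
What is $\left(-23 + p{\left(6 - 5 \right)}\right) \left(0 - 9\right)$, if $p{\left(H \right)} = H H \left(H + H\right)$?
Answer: $189$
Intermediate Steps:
$p{\left(H \right)} = 2 H^{3}$ ($p{\left(H \right)} = H H 2 H = H 2 H^{2} = 2 H^{3}$)
$\left(-23 + p{\left(6 - 5 \right)}\right) \left(0 - 9\right) = \left(-23 + 2 \left(6 - 5\right)^{3}\right) \left(0 - 9\right) = \left(-23 + 2 \cdot 1^{3}\right) \left(-9\right) = \left(-23 + 2 \cdot 1\right) \left(-9\right) = \left(-23 + 2\right) \left(-9\right) = \left(-21\right) \left(-9\right) = 189$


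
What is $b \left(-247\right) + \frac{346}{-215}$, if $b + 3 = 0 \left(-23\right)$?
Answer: $\frac{158969}{215} \approx 739.39$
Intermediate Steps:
$b = -3$ ($b = -3 + 0 \left(-23\right) = -3 + 0 = -3$)
$b \left(-247\right) + \frac{346}{-215} = \left(-3\right) \left(-247\right) + \frac{346}{-215} = 741 + 346 \left(- \frac{1}{215}\right) = 741 - \frac{346}{215} = \frac{158969}{215}$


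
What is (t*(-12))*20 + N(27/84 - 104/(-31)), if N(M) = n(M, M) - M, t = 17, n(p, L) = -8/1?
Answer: -3551575/868 ≈ -4091.7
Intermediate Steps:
n(p, L) = -8 (n(p, L) = -8*1 = -8)
N(M) = -8 - M
(t*(-12))*20 + N(27/84 - 104/(-31)) = (17*(-12))*20 + (-8 - (27/84 - 104/(-31))) = -204*20 + (-8 - (27*(1/84) - 104*(-1/31))) = -4080 + (-8 - (9/28 + 104/31)) = -4080 + (-8 - 1*3191/868) = -4080 + (-8 - 3191/868) = -4080 - 10135/868 = -3551575/868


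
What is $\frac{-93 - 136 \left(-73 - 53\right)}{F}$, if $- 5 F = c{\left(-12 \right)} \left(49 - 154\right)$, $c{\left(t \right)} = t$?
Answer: $- \frac{5681}{84} \approx -67.631$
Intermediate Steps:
$F = -252$ ($F = - \frac{\left(-12\right) \left(49 - 154\right)}{5} = - \frac{\left(-12\right) \left(-105\right)}{5} = \left(- \frac{1}{5}\right) 1260 = -252$)
$\frac{-93 - 136 \left(-73 - 53\right)}{F} = \frac{-93 - 136 \left(-73 - 53\right)}{-252} = \left(-93 - 136 \left(-73 - 53\right)\right) \left(- \frac{1}{252}\right) = \left(-93 - -17136\right) \left(- \frac{1}{252}\right) = \left(-93 + 17136\right) \left(- \frac{1}{252}\right) = 17043 \left(- \frac{1}{252}\right) = - \frac{5681}{84}$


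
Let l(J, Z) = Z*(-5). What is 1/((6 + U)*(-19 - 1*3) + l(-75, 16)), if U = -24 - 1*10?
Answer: 1/536 ≈ 0.0018657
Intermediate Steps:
l(J, Z) = -5*Z
U = -34 (U = -24 - 10 = -34)
1/((6 + U)*(-19 - 1*3) + l(-75, 16)) = 1/((6 - 34)*(-19 - 1*3) - 5*16) = 1/(-28*(-19 - 3) - 80) = 1/(-28*(-22) - 80) = 1/(616 - 80) = 1/536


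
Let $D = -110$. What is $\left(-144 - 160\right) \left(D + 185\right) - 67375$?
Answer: $-90175$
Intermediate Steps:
$\left(-144 - 160\right) \left(D + 185\right) - 67375 = \left(-144 - 160\right) \left(-110 + 185\right) - 67375 = \left(-304\right) 75 - 67375 = -22800 - 67375 = -90175$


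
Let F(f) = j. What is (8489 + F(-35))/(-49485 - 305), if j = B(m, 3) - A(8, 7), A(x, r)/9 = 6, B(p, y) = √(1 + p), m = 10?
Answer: -1687/9958 - √11/49790 ≈ -0.16948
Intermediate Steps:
A(x, r) = 54 (A(x, r) = 9*6 = 54)
j = -54 + √11 (j = √(1 + 10) - 1*54 = √11 - 54 = -54 + √11 ≈ -50.683)
F(f) = -54 + √11
(8489 + F(-35))/(-49485 - 305) = (8489 + (-54 + √11))/(-49485 - 305) = (8435 + √11)/(-49790) = (8435 + √11)*(-1/49790) = -1687/9958 - √11/49790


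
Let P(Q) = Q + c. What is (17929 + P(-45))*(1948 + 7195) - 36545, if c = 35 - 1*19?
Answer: 163623155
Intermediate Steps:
c = 16 (c = 35 - 19 = 16)
P(Q) = 16 + Q (P(Q) = Q + 16 = 16 + Q)
(17929 + P(-45))*(1948 + 7195) - 36545 = (17929 + (16 - 45))*(1948 + 7195) - 36545 = (17929 - 29)*9143 - 36545 = 17900*9143 - 36545 = 163659700 - 36545 = 163623155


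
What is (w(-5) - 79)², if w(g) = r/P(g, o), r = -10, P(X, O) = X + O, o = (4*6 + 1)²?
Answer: 24000201/3844 ≈ 6243.5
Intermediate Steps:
o = 625 (o = (24 + 1)² = 25² = 625)
P(X, O) = O + X
w(g) = -10/(625 + g)
(w(-5) - 79)² = (-10/(625 - 5) - 79)² = (-10/620 - 79)² = (-10*1/620 - 79)² = (-1/62 - 79)² = (-4899/62)² = 24000201/3844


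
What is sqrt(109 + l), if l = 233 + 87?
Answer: sqrt(429) ≈ 20.712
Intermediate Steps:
l = 320
sqrt(109 + l) = sqrt(109 + 320) = sqrt(429)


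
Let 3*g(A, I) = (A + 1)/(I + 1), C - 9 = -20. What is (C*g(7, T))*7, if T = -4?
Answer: 616/9 ≈ 68.444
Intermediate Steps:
C = -11 (C = 9 - 20 = -11)
g(A, I) = (1 + A)/(3*(1 + I)) (g(A, I) = ((A + 1)/(I + 1))/3 = ((1 + A)/(1 + I))/3 = (1 + A)/(3*(1 + I)))
(C*g(7, T))*7 = -11*(1 + 7)/(3*(1 - 4))*7 = -11*8/(3*(-3))*7 = -11*(-1)*8/(3*3)*7 = -11*(-8/9)*7 = (88/9)*7 = 616/9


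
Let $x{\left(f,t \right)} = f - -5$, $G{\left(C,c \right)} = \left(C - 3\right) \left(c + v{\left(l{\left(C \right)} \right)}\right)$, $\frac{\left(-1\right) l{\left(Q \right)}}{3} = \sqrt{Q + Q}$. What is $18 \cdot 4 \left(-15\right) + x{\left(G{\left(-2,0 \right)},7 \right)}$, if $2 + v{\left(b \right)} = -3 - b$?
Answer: $-1050 - 30 i \approx -1050.0 - 30.0 i$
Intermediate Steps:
$l{\left(Q \right)} = - 3 \sqrt{2} \sqrt{Q}$ ($l{\left(Q \right)} = - 3 \sqrt{Q + Q} = - 3 \sqrt{2 Q} = - 3 \sqrt{2} \sqrt{Q}$)
$v{\left(b \right)} = -5 - b$ ($v{\left(b \right)} = -2 - \left(3 + b\right) = -5 - b$)
$G{\left(C,c \right)} = \left(-3 + C\right) \left(-5 + c + 3 \sqrt{2} \sqrt{C}\right)$ ($G{\left(C,c \right)} = \left(C - 3\right) \left(c - \left(5 - 3 \sqrt{2} \sqrt{C}\right)\right) = \left(-3 + C\right) \left(c + \left(-5 + 3 \sqrt{2} \sqrt{C}\right)\right) = \left(-3 + C\right) \left(-5 + c + 3 \sqrt{2} \sqrt{C}\right)$)
$x{\left(f,t \right)} = 5 + f$ ($x{\left(f,t \right)} = f + 5 = 5 + f$)
$18 \cdot 4 \left(-15\right) + x{\left(G{\left(-2,0 \right)},7 \right)} = 18 \cdot 4 \left(-15\right) - \left(-20 + 2 \left(-5 + 3 \sqrt{2} \sqrt{-2}\right) + 9 \sqrt{2} \sqrt{-2}\right) = 18 \left(-60\right) + \left(5 + \left(15 + 0 + 0 - 2 \left(-5 + 3 \sqrt{2} i \sqrt{2}\right) - 9 \sqrt{2} i \sqrt{2}\right)\right) = -1080 + \left(5 + \left(15 + 0 + 0 - 2 \left(-5 + 6 i\right) - 18 i\right)\right) = -1080 + \left(5 + \left(15 + 0 + 0 + \left(10 - 12 i\right) - 18 i\right)\right) = -1080 + \left(5 + \left(25 - 30 i\right)\right) = -1080 + \left(30 - 30 i\right) = -1050 - 30 i$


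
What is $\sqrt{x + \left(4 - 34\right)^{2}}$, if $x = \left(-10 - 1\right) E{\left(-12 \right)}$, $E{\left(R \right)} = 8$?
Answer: $2 \sqrt{203} \approx 28.496$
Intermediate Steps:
$x = -88$ ($x = \left(-10 - 1\right) 8 = \left(-11\right) 8 = -88$)
$\sqrt{x + \left(4 - 34\right)^{2}} = \sqrt{-88 + \left(4 - 34\right)^{2}} = \sqrt{-88 + \left(-30\right)^{2}} = \sqrt{-88 + 900} = \sqrt{812} = 2 \sqrt{203}$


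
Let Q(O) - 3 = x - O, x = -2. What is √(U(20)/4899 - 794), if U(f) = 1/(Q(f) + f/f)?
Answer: I*√686021755182/29394 ≈ 28.178*I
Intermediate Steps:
Q(O) = 1 - O (Q(O) = 3 + (-2 - O) = 1 - O)
U(f) = 1/(2 - f) (U(f) = 1/((1 - f) + f/f) = 1/((1 - f) + 1) = 1/(2 - f))
√(U(20)/4899 - 794) = √(-1/(-2 + 20)/4899 - 794) = √(-1/18*(1/4899) - 794) = √(-1*1/18*(1/4899) - 794) = √(-1/18*1/4899 - 794) = √(-1/88182 - 794) = √(-70016509/88182) = I*√686021755182/29394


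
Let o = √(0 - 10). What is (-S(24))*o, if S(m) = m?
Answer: -24*I*√10 ≈ -75.895*I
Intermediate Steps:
o = I*√10 (o = √(-10) = I*√10 ≈ 3.1623*I)
(-S(24))*o = (-1*24)*(I*√10) = -24*I*√10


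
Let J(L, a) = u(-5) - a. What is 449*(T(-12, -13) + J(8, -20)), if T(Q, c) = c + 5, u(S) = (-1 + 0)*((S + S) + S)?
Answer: 12123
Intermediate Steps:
u(S) = -3*S (u(S) = -(2*S + S) = -3*S)
T(Q, c) = 5 + c
J(L, a) = 15 - a (J(L, a) = -3*(-5) - a = 15 - a)
449*(T(-12, -13) + J(8, -20)) = 449*((5 - 13) + (15 - 1*(-20))) = 449*(-8 + (15 + 20)) = 449*(-8 + 35) = 449*27 = 12123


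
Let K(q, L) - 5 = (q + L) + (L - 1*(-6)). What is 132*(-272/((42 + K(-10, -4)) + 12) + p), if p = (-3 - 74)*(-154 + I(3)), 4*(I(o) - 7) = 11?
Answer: 68873475/47 ≈ 1.4654e+6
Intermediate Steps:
I(o) = 39/4 (I(o) = 7 + (¼)*11 = 7 + 11/4 = 39/4)
K(q, L) = 11 + q + 2*L (K(q, L) = 5 + ((q + L) + (L - 1*(-6))) = 5 + ((L + q) + (L + 6)) = 5 + ((L + q) + (6 + L)) = 5 + (6 + q + 2*L) = 11 + q + 2*L)
p = 44429/4 (p = (-3 - 74)*(-154 + 39/4) = -77*(-577/4) = 44429/4 ≈ 11107.)
132*(-272/((42 + K(-10, -4)) + 12) + p) = 132*(-272/((42 + (11 - 10 + 2*(-4))) + 12) + 44429/4) = 132*(-272/((42 + (11 - 10 - 8)) + 12) + 44429/4) = 132*(-272/((42 - 7) + 12) + 44429/4) = 132*(-272/(35 + 12) + 44429/4) = 132*(-272/47 + 44429/4) = 132*(2087075/188) = 68873475/47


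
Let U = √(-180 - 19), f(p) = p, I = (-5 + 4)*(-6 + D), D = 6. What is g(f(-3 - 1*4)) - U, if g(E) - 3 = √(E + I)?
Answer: 3 + I*√7 - I*√199 ≈ 3.0 - 11.461*I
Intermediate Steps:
I = 0 (I = (-5 + 4)*(-6 + 6) = -1*0 = 0)
g(E) = 3 + √E (g(E) = 3 + √(E + 0) = 3 + √E)
U = I*√199 (U = √(-199) = I*√199 ≈ 14.107*I)
g(f(-3 - 1*4)) - U = (3 + √(-3 - 1*4)) - I*√199 = (3 + √(-3 - 4)) - I*√199 = (3 + √(-7)) - I*√199 = (3 + I*√7) - I*√199 = 3 + I*√7 - I*√199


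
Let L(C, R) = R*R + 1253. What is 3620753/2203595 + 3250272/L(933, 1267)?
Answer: 2163195815661/590027986415 ≈ 3.6663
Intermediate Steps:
L(C, R) = 1253 + R² (L(C, R) = R² + 1253 = 1253 + R²)
3620753/2203595 + 3250272/L(933, 1267) = 3620753/2203595 + 3250272/(1253 + 1267²) = 3620753*(1/2203595) + 3250272/(1253 + 1605289) = 3620753/2203595 + 3250272/1606542 = 3620753/2203595 + 3250272*(1/1606542) = 3620753/2203595 + 541712/267757 = 2163195815661/590027986415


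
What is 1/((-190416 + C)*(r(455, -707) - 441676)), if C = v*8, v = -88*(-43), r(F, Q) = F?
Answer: 1/70658895824 ≈ 1.4152e-11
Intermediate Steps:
v = 3784
C = 30272 (C = 3784*8 = 30272)
1/((-190416 + C)*(r(455, -707) - 441676)) = 1/((-190416 + 30272)*(455 - 441676)) = 1/(-160144*(-441221)) = 1/70658895824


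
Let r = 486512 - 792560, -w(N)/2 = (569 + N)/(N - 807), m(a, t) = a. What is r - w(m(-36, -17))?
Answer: -257999530/843 ≈ -3.0605e+5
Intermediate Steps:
w(N) = -2*(569 + N)/(-807 + N) (w(N) = -2*(569 + N)/(N - 807) = -2*(569 + N)/(-807 + N))
r = -306048
r - w(m(-36, -17)) = -306048 - 2*(-569 - 1*(-36))/(-807 - 36) = -306048 - 2*(-569 + 36)/(-843) = -306048 - 2*(-1)*(-533)/843 = -306048 - 1*1066/843 = -306048 - 1066/843 = -257999530/843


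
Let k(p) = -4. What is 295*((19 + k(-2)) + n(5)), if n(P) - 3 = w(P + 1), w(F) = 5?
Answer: 6785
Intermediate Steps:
n(P) = 8 (n(P) = 3 + 5 = 8)
295*((19 + k(-2)) + n(5)) = 295*((19 - 4) + 8) = 295*(15 + 8) = 295*23 = 6785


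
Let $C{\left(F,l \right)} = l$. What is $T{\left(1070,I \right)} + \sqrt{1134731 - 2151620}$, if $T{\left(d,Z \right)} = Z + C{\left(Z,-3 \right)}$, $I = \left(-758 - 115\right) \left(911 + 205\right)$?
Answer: $-974271 + i \sqrt{1016889} \approx -9.7427 \cdot 10^{5} + 1008.4 i$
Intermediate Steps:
$I = -974268$ ($I = \left(-873\right) 1116 = -974268$)
$T{\left(d,Z \right)} = -3 + Z$ ($T{\left(d,Z \right)} = Z - 3 = -3 + Z$)
$T{\left(1070,I \right)} + \sqrt{1134731 - 2151620} = \left(-3 - 974268\right) + \sqrt{1134731 - 2151620} = -974271 + \sqrt{-1016889} = -974271 + i \sqrt{1016889}$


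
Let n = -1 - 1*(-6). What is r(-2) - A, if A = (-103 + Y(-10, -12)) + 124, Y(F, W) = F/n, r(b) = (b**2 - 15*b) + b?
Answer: 13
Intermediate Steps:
n = 5 (n = -1 + 6 = 5)
r(b) = b**2 - 14*b
Y(F, W) = F/5
A = 19 (A = (-103 + (1/5)*(-10)) + 124 = (-103 - 2) + 124 = -105 + 124 = 19)
r(-2) - A = -2*(-14 - 2) - 1*19 = -2*(-16) - 19 = 32 - 19 = 13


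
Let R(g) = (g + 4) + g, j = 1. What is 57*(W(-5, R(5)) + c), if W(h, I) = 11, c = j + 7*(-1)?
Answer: 285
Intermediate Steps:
R(g) = 4 + 2*g (R(g) = (4 + g) + g = 4 + 2*g)
c = -6 (c = 1 + 7*(-1) = 1 - 7 = -6)
57*(W(-5, R(5)) + c) = 57*(11 - 6) = 57*5 = 285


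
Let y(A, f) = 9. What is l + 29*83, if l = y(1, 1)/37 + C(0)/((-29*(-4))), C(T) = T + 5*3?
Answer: 10332443/4292 ≈ 2407.4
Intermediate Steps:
C(T) = 15 + T (C(T) = T + 15 = 15 + T)
l = 1599/4292 (l = 9/37 + (15 + 0)/((-29*(-4))) = 9*(1/37) + 15/116 = 9/37 + 15*(1/116) = 9/37 + 15/116 = 1599/4292 ≈ 0.37255)
l + 29*83 = 1599/4292 + 29*83 = 1599/4292 + 2407 = 10332443/4292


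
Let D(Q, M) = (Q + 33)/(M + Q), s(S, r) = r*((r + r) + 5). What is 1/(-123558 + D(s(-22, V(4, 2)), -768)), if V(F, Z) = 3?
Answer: -245/30271732 ≈ -8.0934e-6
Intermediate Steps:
s(S, r) = r*(5 + 2*r) (s(S, r) = r*(2*r + 5) = r*(5 + 2*r))
D(Q, M) = (33 + Q)/(M + Q)
1/(-123558 + D(s(-22, V(4, 2)), -768)) = 1/(-123558 + (33 + 3*(5 + 2*3))/(-768 + 3*(5 + 2*3))) = 1/(-123558 + (33 + 3*(5 + 6))/(-768 + 3*(5 + 6))) = 1/(-123558 + (33 + 3*11)/(-768 + 3*11)) = 1/(-123558 + (33 + 33)/(-768 + 33)) = 1/(-123558 + 66/(-735)) = 1/(-123558 - 1/735*66) = 1/(-123558 - 22/245) = 1/(-30271732/245) = -245/30271732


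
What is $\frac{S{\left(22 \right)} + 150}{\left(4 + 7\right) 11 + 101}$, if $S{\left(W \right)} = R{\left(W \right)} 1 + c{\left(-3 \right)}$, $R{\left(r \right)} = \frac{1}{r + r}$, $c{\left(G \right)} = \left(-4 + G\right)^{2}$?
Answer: $\frac{2919}{3256} \approx 0.8965$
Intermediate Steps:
$R{\left(r \right)} = \frac{1}{2 r}$
$S{\left(W \right)} = 49 + \frac{1}{2 W}$ ($S{\left(W \right)} = \frac{1}{2 W} 1 + \left(-4 - 3\right)^{2} = \frac{1}{2 W} + \left(-7\right)^{2} = \frac{1}{2 W} + 49 = 49 + \frac{1}{2 W}$)
$\frac{S{\left(22 \right)} + 150}{\left(4 + 7\right) 11 + 101} = \frac{\left(49 + \frac{1}{2 \cdot 22}\right) + 150}{\left(4 + 7\right) 11 + 101} = \frac{\left(49 + \frac{1}{2} \cdot \frac{1}{22}\right) + 150}{11 \cdot 11 + 101} = \frac{\left(49 + \frac{1}{44}\right) + 150}{121 + 101} = \frac{\frac{2157}{44} + 150}{222} = \frac{8757}{44} \cdot \frac{1}{222} = \frac{2919}{3256}$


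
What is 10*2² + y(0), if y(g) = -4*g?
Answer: 40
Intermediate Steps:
10*2² + y(0) = 10*2² - 4*0 = 10*4 + 0 = 40 + 0 = 40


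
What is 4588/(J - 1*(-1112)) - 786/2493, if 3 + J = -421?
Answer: 908093/142932 ≈ 6.3533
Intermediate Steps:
J = -424 (J = -3 - 421 = -424)
4588/(J - 1*(-1112)) - 786/2493 = 4588/(-424 - 1*(-1112)) - 786/2493 = 4588/(-424 + 1112) - 786*1/2493 = 4588/688 - 262/831 = 4588*(1/688) - 262/831 = 1147/172 - 262/831 = 908093/142932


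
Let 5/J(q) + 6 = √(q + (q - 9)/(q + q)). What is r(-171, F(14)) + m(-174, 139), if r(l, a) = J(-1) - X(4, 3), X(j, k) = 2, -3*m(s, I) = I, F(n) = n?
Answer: -595/12 ≈ -49.583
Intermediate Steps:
m(s, I) = -I/3
J(q) = 5/(-6 + √(q + (-9 + q)/(2*q))) (J(q) = 5/(-6 + √(q + (q - 9)/(q + q))) = 5/(-6 + √(q + (-9 + q)/((2*q)))) = 5/(-6 + √(q + (-9 + q)*(1/(2*q)))) = 5/(-6 + √(q + (-9 + q)/(2*q))))
r(l, a) = -13/4 (r(l, a) = 10/(-12 + √2*√(1 - 9/(-1) + 2*(-1))) - 1*2 = 10/(-12 + √2*√(1 - 9*(-1) - 2)) - 2 = 10/(-12 + √2*√(1 + 9 - 2)) - 2 = 10/(-12 + √2*√8) - 2 = 10/(-12 + √2*(2*√2)) - 2 = 10/(-12 + 4) - 2 = 10/(-8) - 2 = 10*(-⅛) - 2 = -5/4 - 2 = -13/4)
r(-171, F(14)) + m(-174, 139) = -13/4 - ⅓*139 = -13/4 - 139/3 = -595/12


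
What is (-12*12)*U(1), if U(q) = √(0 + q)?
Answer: -144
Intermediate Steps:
U(q) = √q
(-12*12)*U(1) = (-12*12)*√1 = -144*1 = -144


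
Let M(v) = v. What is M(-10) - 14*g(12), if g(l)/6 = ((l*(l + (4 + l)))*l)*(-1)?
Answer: 338678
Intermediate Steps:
g(l) = -6*l²*(4 + 2*l) (g(l) = 6*(((l*(l + (4 + l)))*l)*(-1)) = 6*(((l*(4 + 2*l))*l)*(-1)) = 6*((l²*(4 + 2*l))*(-1)) = 6*(-l²*(4 + 2*l)) = -6*l²*(4 + 2*l))
M(-10) - 14*g(12) = -10 - 168*12²*(-2 - 1*12) = -10 - 168*144*(-2 - 12) = -10 - 168*144*(-14) = -10 - 14*(-24192) = -10 + 338688 = 338678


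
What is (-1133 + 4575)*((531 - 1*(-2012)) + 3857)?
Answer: 22028800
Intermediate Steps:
(-1133 + 4575)*((531 - 1*(-2012)) + 3857) = 3442*((531 + 2012) + 3857) = 3442*(2543 + 3857) = 3442*6400 = 22028800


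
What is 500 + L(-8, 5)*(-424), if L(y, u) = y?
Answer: 3892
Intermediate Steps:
500 + L(-8, 5)*(-424) = 500 - 8*(-424) = 500 + 3392 = 3892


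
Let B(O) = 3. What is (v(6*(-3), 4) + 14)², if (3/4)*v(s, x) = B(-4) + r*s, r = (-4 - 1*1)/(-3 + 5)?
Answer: 6084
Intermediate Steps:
r = -5/2 (r = (-4 - 1)/2 = -5*½ = -5/2 ≈ -2.5000)
v(s, x) = 4 - 10*s/3 (v(s, x) = 4*(3 - 5*s/2)/3 = 4 - 10*s/3)
(v(6*(-3), 4) + 14)² = ((4 - 20*(-3)) + 14)² = ((4 - 10/3*(-18)) + 14)² = ((4 + 60) + 14)² = (64 + 14)² = 78² = 6084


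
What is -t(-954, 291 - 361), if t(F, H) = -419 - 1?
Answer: 420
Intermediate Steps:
t(F, H) = -420
-t(-954, 291 - 361) = -1*(-420) = 420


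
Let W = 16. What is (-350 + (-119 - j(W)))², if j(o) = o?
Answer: 235225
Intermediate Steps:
(-350 + (-119 - j(W)))² = (-350 + (-119 - 1*16))² = (-350 + (-119 - 16))² = (-350 - 135)² = (-485)² = 235225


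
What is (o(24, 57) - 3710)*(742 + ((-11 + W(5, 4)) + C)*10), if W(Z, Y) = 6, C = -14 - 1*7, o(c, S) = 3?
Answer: -1786774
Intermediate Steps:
C = -21 (C = -14 - 7 = -21)
(o(24, 57) - 3710)*(742 + ((-11 + W(5, 4)) + C)*10) = (3 - 3710)*(742 + ((-11 + 6) - 21)*10) = -3707*(742 + (-5 - 21)*10) = -3707*(742 - 26*10) = -3707*(742 - 260) = -3707*482 = -1786774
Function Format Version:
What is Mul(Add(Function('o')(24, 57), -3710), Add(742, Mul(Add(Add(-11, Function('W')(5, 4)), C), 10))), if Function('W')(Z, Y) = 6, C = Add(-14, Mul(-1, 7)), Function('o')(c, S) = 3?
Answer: -1786774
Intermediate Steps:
C = -21 (C = Add(-14, -7) = -21)
Mul(Add(Function('o')(24, 57), -3710), Add(742, Mul(Add(Add(-11, Function('W')(5, 4)), C), 10))) = Mul(Add(3, -3710), Add(742, Mul(Add(Add(-11, 6), -21), 10))) = Mul(-3707, Add(742, Mul(Add(-5, -21), 10))) = Mul(-3707, Add(742, Mul(-26, 10))) = Mul(-3707, Add(742, -260)) = Mul(-3707, 482) = -1786774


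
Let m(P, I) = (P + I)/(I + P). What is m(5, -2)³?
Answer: 1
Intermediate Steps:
m(P, I) = 1 (m(P, I) = (I + P)/(I + P) = 1)
m(5, -2)³ = 1³ = 1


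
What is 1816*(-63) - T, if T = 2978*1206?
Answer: -3705876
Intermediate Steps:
T = 3591468
1816*(-63) - T = 1816*(-63) - 1*3591468 = -114408 - 3591468 = -3705876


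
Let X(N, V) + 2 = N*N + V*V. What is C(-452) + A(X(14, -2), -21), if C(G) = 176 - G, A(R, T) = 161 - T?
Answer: 810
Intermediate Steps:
X(N, V) = -2 + N**2 + V**2 (X(N, V) = -2 + (N*N + V*V) = -2 + (N**2 + V**2) = -2 + N**2 + V**2)
C(-452) + A(X(14, -2), -21) = (176 - 1*(-452)) + (161 - 1*(-21)) = (176 + 452) + (161 + 21) = 628 + 182 = 810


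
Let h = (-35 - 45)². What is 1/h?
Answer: 1/6400 ≈ 0.00015625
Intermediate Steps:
h = 6400 (h = (-80)² = 6400)
1/h = 1/6400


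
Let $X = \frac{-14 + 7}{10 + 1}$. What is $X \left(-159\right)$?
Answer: $\frac{1113}{11} \approx 101.18$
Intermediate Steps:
$X = - \frac{7}{11} \approx -0.63636$
$X \left(-159\right) = \left(- \frac{7}{11}\right) \left(-159\right) = \frac{1113}{11}$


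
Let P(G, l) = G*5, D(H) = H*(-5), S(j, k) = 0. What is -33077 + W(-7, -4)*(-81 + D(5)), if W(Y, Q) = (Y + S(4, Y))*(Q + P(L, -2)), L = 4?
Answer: -21205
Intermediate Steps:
D(H) = -5*H
P(G, l) = 5*G
W(Y, Q) = Y*(20 + Q) (W(Y, Q) = (Y + 0)*(Q + 5*4) = Y*(Q + 20) = Y*(20 + Q))
-33077 + W(-7, -4)*(-81 + D(5)) = -33077 + (-7*(20 - 4))*(-81 - 5*5) = -33077 + (-7*16)*(-81 - 25) = -33077 - 112*(-106) = -33077 + 11872 = -21205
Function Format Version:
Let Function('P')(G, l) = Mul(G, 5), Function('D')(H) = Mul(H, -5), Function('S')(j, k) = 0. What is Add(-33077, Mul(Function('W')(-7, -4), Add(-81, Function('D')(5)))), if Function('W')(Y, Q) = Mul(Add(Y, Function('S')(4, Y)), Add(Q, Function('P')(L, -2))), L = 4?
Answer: -21205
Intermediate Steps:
Function('D')(H) = Mul(-5, H)
Function('P')(G, l) = Mul(5, G)
Function('W')(Y, Q) = Mul(Y, Add(20, Q)) (Function('W')(Y, Q) = Mul(Add(Y, 0), Add(Q, Mul(5, 4))) = Mul(Y, Add(Q, 20)) = Mul(Y, Add(20, Q)))
Add(-33077, Mul(Function('W')(-7, -4), Add(-81, Function('D')(5)))) = Add(-33077, Mul(Mul(-7, Add(20, -4)), Add(-81, Mul(-5, 5)))) = Add(-33077, Mul(Mul(-7, 16), Add(-81, -25))) = Add(-33077, Mul(-112, -106)) = Add(-33077, 11872) = -21205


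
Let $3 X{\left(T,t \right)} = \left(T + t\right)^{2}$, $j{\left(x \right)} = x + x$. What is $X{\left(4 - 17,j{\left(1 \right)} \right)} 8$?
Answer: $\frac{968}{3} \approx 322.67$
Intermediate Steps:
$j{\left(x \right)} = 2 x$
$X{\left(T,t \right)} = \frac{\left(T + t\right)^{2}}{3}$
$X{\left(4 - 17,j{\left(1 \right)} \right)} 8 = \frac{\left(\left(4 - 17\right) + 2 \cdot 1\right)^{2}}{3} \cdot 8 = \frac{\left(-13 + 2\right)^{2}}{3} \cdot 8 = \frac{\left(-11\right)^{2}}{3} \cdot 8 = \frac{1}{3} \cdot 121 \cdot 8 = \frac{121}{3} \cdot 8 = \frac{968}{3}$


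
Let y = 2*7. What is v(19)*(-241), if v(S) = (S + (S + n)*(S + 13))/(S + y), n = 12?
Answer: -81217/11 ≈ -7383.4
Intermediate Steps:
y = 14
v(S) = (S + (12 + S)*(13 + S))/(14 + S) (v(S) = (S + (S + 12)*(S + 13))/(S + 14) = (S + (12 + S)*(13 + S))/(14 + S))
v(19)*(-241) = ((156 + 19² + 26*19)/(14 + 19))*(-241) = ((156 + 361 + 494)/33)*(-241) = ((1/33)*1011)*(-241) = (337/11)*(-241) = -81217/11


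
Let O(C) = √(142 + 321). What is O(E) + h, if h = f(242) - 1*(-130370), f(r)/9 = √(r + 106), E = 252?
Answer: 130370 + √463 + 18*√87 ≈ 1.3056e+5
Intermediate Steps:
O(C) = √463
f(r) = 9*√(106 + r) (f(r) = 9*√(r + 106) = 9*√(106 + r))
h = 130370 + 18*√87 (h = 9*√(106 + 242) - 1*(-130370) = 9*√348 + 130370 = 9*(2*√87) + 130370 = 18*√87 + 130370 = 130370 + 18*√87 ≈ 1.3054e+5)
O(E) + h = √463 + (130370 + 18*√87) = 130370 + √463 + 18*√87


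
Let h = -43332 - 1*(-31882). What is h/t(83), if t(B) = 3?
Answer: -11450/3 ≈ -3816.7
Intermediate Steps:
h = -11450 (h = -43332 + 31882 = -11450)
h/t(83) = -11450/3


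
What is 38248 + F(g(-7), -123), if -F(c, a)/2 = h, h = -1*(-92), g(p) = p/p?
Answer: 38064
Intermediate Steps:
g(p) = 1
h = 92
F(c, a) = -184 (F(c, a) = -2*92 = -184)
38248 + F(g(-7), -123) = 38248 - 184 = 38064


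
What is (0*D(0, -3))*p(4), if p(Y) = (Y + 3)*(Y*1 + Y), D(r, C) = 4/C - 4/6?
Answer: 0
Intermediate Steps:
D(r, C) = -⅔ + 4/C (D(r, C) = 4/C - 4*⅙ = 4/C - ⅔ = -⅔ + 4/C)
p(Y) = 2*Y*(3 + Y) (p(Y) = (3 + Y)*(Y + Y) = (3 + Y)*(2*Y) = 2*Y*(3 + Y))
(0*D(0, -3))*p(4) = (0*(-⅔ + 4/(-3)))*(2*4*(3 + 4)) = (0*(-⅔ + 4*(-⅓)))*(2*4*7) = (0*(-⅔ - 4/3))*56 = (0*(-2))*56 = 0*56 = 0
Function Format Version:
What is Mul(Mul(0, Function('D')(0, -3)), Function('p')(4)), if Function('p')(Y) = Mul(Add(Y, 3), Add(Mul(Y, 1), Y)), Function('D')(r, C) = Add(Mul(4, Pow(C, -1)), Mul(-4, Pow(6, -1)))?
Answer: 0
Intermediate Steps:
Function('D')(r, C) = Add(Rational(-2, 3), Mul(4, Pow(C, -1))) (Function('D')(r, C) = Add(Mul(4, Pow(C, -1)), Mul(-4, Rational(1, 6))) = Add(Mul(4, Pow(C, -1)), Rational(-2, 3)) = Add(Rational(-2, 3), Mul(4, Pow(C, -1))))
Function('p')(Y) = Mul(2, Y, Add(3, Y)) (Function('p')(Y) = Mul(Add(3, Y), Add(Y, Y)) = Mul(Add(3, Y), Mul(2, Y)) = Mul(2, Y, Add(3, Y)))
Mul(Mul(0, Function('D')(0, -3)), Function('p')(4)) = Mul(Mul(0, Add(Rational(-2, 3), Mul(4, Pow(-3, -1)))), Mul(2, 4, Add(3, 4))) = Mul(Mul(0, Add(Rational(-2, 3), Mul(4, Rational(-1, 3)))), Mul(2, 4, 7)) = Mul(Mul(0, Add(Rational(-2, 3), Rational(-4, 3))), 56) = Mul(Mul(0, -2), 56) = Mul(0, 56) = 0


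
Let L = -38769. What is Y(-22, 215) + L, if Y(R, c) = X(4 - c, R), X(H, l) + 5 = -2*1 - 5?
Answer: -38781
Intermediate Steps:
X(H, l) = -12 (X(H, l) = -5 + (-2*1 - 5) = -5 + (-2 - 5) = -5 - 7 = -12)
Y(R, c) = -12
Y(-22, 215) + L = -12 - 38769 = -38781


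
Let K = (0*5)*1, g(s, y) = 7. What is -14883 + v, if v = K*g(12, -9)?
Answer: -14883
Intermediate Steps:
K = 0 (K = 0*1 = 0)
v = 0 (v = 0*7 = 0)
-14883 + v = -14883 + 0 = -14883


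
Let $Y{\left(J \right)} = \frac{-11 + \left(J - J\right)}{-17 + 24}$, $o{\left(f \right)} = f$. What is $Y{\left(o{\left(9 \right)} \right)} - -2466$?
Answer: $\frac{17251}{7} \approx 2464.4$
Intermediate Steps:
$Y{\left(J \right)} = - \frac{11}{7}$ ($Y{\left(J \right)} = \frac{-11 + 0}{7} = \left(-11\right) \frac{1}{7} = - \frac{11}{7}$)
$Y{\left(o{\left(9 \right)} \right)} - -2466 = - \frac{11}{7} - -2466 = - \frac{11}{7} + 2466 = \frac{17251}{7}$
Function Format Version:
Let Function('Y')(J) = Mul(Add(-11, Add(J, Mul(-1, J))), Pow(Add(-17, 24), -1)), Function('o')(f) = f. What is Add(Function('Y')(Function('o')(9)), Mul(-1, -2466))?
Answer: Rational(17251, 7) ≈ 2464.4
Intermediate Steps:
Function('Y')(J) = Rational(-11, 7) (Function('Y')(J) = Mul(Add(-11, 0), Pow(7, -1)) = Mul(-11, Rational(1, 7)) = Rational(-11, 7))
Add(Function('Y')(Function('o')(9)), Mul(-1, -2466)) = Add(Rational(-11, 7), Mul(-1, -2466)) = Add(Rational(-11, 7), 2466) = Rational(17251, 7)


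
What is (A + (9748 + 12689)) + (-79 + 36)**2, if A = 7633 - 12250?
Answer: 19669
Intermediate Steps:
A = -4617
(A + (9748 + 12689)) + (-79 + 36)**2 = (-4617 + (9748 + 12689)) + (-79 + 36)**2 = (-4617 + 22437) + (-43)**2 = 17820 + 1849 = 19669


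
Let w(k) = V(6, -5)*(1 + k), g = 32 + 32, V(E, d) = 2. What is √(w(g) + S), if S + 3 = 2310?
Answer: √2437 ≈ 49.366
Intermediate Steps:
S = 2307 (S = -3 + 2310 = 2307)
g = 64
w(k) = 2 + 2*k (w(k) = 2*(1 + k) = 2 + 2*k)
√(w(g) + S) = √((2 + 2*64) + 2307) = √((2 + 128) + 2307) = √(130 + 2307) = √2437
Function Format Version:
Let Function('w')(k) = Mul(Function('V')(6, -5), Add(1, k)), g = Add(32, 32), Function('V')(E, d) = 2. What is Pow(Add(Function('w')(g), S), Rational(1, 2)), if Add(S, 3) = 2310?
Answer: Pow(2437, Rational(1, 2)) ≈ 49.366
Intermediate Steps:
S = 2307 (S = Add(-3, 2310) = 2307)
g = 64
Function('w')(k) = Add(2, Mul(2, k)) (Function('w')(k) = Mul(2, Add(1, k)) = Add(2, Mul(2, k)))
Pow(Add(Function('w')(g), S), Rational(1, 2)) = Pow(Add(Add(2, Mul(2, 64)), 2307), Rational(1, 2)) = Pow(Add(Add(2, 128), 2307), Rational(1, 2)) = Pow(Add(130, 2307), Rational(1, 2)) = Pow(2437, Rational(1, 2))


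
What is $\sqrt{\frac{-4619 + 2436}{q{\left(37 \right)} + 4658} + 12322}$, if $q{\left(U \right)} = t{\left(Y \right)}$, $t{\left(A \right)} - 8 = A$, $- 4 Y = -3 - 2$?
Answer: $\frac{\sqrt{87641691366}}{2667} \approx 111.0$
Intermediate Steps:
$Y = \frac{5}{4}$ ($Y = - \frac{-3 - 2}{4} = \left(- \frac{1}{4}\right) \left(-5\right) = \frac{5}{4} \approx 1.25$)
$t{\left(A \right)} = 8 + A$
$q{\left(U \right)} = \frac{37}{4}$ ($q{\left(U \right)} = 8 + \frac{5}{4} = \frac{37}{4}$)
$\sqrt{\frac{-4619 + 2436}{q{\left(37 \right)} + 4658} + 12322} = \sqrt{\frac{-4619 + 2436}{\frac{37}{4} + 4658} + 12322} = \sqrt{- \frac{2183}{\frac{18669}{4}} + 12322} = \sqrt{\left(-2183\right) \frac{4}{18669} + 12322} = \sqrt{- \frac{8732}{18669} + 12322} = \sqrt{\frac{230030686}{18669}} = \frac{\sqrt{87641691366}}{2667}$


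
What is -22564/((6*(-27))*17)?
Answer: 11282/1377 ≈ 8.1932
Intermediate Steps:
-22564/((6*(-27))*17) = -22564/((-162*17)) = -22564/(-2754) = -22564*(-1/2754) = 11282/1377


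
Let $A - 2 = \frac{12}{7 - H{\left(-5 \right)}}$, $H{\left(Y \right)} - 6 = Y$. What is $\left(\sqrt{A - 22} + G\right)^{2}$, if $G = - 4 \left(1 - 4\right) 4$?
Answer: $2286 + 288 i \sqrt{2} \approx 2286.0 + 407.29 i$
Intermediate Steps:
$H{\left(Y \right)} = 6 + Y$
$A = 4$ ($A = 2 + \frac{12}{7 - \left(6 - 5\right)} = 2 + \frac{12}{7 - 1} = 2 + \frac{12}{6} = 2 + 12 \cdot \frac{1}{6} = 2 + 2 = 4$)
$G = 48$ ($G = \left(-4\right) \left(-3\right) 4 = 12 \cdot 4 = 48$)
$\left(\sqrt{A - 22} + G\right)^{2} = \left(\sqrt{4 - 22} + 48\right)^{2} = \left(\sqrt{-18} + 48\right)^{2} = \left(3 i \sqrt{2} + 48\right)^{2} = \left(48 + 3 i \sqrt{2}\right)^{2}$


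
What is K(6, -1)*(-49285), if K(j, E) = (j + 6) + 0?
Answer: -591420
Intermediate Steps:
K(j, E) = 6 + j (K(j, E) = (6 + j) + 0 = 6 + j)
K(6, -1)*(-49285) = (6 + 6)*(-49285) = 12*(-49285) = -591420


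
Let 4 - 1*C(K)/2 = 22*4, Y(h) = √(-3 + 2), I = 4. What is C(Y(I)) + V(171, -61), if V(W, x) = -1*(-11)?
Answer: -157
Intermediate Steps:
V(W, x) = 11
Y(h) = I (Y(h) = √(-1) = I)
C(K) = -168 (C(K) = 8 - 44*4 = 8 - 2*88 = 8 - 176 = -168)
C(Y(I)) + V(171, -61) = -168 + 11 = -157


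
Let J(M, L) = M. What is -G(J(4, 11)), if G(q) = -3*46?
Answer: 138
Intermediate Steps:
G(q) = -138
-G(J(4, 11)) = -1*(-138) = 138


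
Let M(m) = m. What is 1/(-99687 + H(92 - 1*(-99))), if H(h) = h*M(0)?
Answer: -1/99687 ≈ -1.0031e-5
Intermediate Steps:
H(h) = 0 (H(h) = h*0 = 0)
1/(-99687 + H(92 - 1*(-99))) = 1/(-99687 + 0) = 1/(-99687) = -1/99687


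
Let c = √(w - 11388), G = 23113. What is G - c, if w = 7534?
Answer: 23113 - I*√3854 ≈ 23113.0 - 62.081*I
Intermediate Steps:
c = I*√3854 (c = √(7534 - 11388) = √(-3854) = I*√3854 ≈ 62.081*I)
G - c = 23113 - I*√3854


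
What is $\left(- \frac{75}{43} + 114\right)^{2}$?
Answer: $\frac{23299929}{1849} \approx 12601.0$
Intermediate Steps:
$\left(- \frac{75}{43} + 114\right)^{2} = \left(\frac{4827}{43}\right)^{2} = \frac{23299929}{1849}$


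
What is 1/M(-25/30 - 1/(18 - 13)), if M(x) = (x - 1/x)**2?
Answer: 864900/3721 ≈ 232.44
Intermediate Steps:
1/M(-25/30 - 1/(18 - 13)) = 1/((-1 + (-25/30 - 1/(18 - 13))**2)**2/(-25/30 - 1/(18 - 13))**2) = 1/((-1 + (-25*1/30 - 1/5)**2)**2/(-25*1/30 - 1/5)**2) = 1/((-1 + (-5/6 - 1*1/5)**2)**2/(-5/6 - 1*1/5)**2) = 1/((-1 + (-5/6 - 1/5)**2)**2/(-5/6 - 1/5)**2) = 1/((-1 + (-31/30)**2)**2/(-31/30)**2) = 1/(900*(-1 + 961/900)**2/961) = 1/(900*(61/900)**2/961) = 1/((900/961)*(3721/810000)) = 1/(3721/864900) = 864900/3721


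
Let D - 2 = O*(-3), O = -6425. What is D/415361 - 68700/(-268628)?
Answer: 8428410664/27894398677 ≈ 0.30215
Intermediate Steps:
D = 19277 (D = 2 - 6425*(-3) = 2 + 19275 = 19277)
D/415361 - 68700/(-268628) = 19277/415361 - 68700/(-268628) = 19277*(1/415361) - 68700*(-1/268628) = 19277/415361 + 17175/67157 = 8428410664/27894398677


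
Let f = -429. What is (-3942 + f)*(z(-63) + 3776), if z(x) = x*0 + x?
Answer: -16229523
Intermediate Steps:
z(x) = x (z(x) = 0 + x = x)
(-3942 + f)*(z(-63) + 3776) = (-3942 - 429)*(-63 + 3776) = -4371*3713 = -16229523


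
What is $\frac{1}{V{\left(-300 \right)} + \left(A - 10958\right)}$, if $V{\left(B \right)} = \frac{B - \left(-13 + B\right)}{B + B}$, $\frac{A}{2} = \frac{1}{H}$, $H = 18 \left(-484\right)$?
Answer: $- \frac{217800}{2386657169} \approx -9.1257 \cdot 10^{-5}$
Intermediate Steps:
$H = -8712$
$A = - \frac{1}{4356}$ ($A = \frac{2}{-8712} = 2 \left(- \frac{1}{8712}\right) = - \frac{1}{4356} \approx -0.00022957$)
$V{\left(B \right)} = \frac{13}{2 B}$
$\frac{1}{V{\left(-300 \right)} + \left(A - 10958\right)} = \frac{1}{\frac{13}{2 \left(-300\right)} - \frac{47733049}{4356}} = \frac{1}{\frac{13}{2} \left(- \frac{1}{300}\right) - \frac{47733049}{4356}} = \frac{1}{- \frac{13}{600} - \frac{47733049}{4356}} = \frac{1}{- \frac{2386657169}{217800}} = - \frac{217800}{2386657169}$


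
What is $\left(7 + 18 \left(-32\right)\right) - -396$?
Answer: $-173$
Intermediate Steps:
$\left(7 + 18 \left(-32\right)\right) - -396 = \left(7 - 576\right) + 396 = -569 + 396 = -173$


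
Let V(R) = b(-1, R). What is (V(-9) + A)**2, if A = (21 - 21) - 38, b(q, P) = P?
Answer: 2209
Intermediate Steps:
V(R) = R
A = -38 (A = 0 - 38 = -38)
(V(-9) + A)**2 = (-9 - 38)**2 = (-47)**2 = 2209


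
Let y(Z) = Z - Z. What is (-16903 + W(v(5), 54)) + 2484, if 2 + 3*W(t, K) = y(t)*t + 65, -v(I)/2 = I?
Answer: -14398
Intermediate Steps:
v(I) = -2*I
y(Z) = 0
W(t, K) = 21 (W(t, K) = -2/3 + (0*t + 65)/3 = -2/3 + (0 + 65)/3 = -2/3 + (1/3)*65 = -2/3 + 65/3 = 21)
(-16903 + W(v(5), 54)) + 2484 = (-16903 + 21) + 2484 = -16882 + 2484 = -14398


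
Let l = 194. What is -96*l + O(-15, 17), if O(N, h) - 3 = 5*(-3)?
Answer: -18636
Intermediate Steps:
O(N, h) = -12 (O(N, h) = 3 + 5*(-3) = 3 - 15 = -12)
-96*l + O(-15, 17) = -96*194 - 12 = -18624 - 12 = -18636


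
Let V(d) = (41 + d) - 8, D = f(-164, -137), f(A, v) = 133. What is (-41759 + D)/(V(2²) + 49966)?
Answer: -41626/50003 ≈ -0.83247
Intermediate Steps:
D = 133
V(d) = 33 + d
(-41759 + D)/(V(2²) + 49966) = (-41759 + 133)/((33 + 2²) + 49966) = -41626/((33 + 4) + 49966) = -41626/(37 + 49966) = -41626/50003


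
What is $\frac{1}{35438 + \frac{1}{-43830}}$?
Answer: $\frac{43830}{1553247539} \approx 2.8218 \cdot 10^{-5}$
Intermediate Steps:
$\frac{1}{35438 + \frac{1}{-43830}} = \frac{1}{35438 - \frac{1}{43830}} = \frac{1}{\frac{1553247539}{43830}} = \frac{43830}{1553247539}$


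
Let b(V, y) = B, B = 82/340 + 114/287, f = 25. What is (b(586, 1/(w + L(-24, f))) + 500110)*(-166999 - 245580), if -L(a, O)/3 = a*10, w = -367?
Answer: -10067091825833213/48790 ≈ -2.0634e+11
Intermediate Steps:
L(a, O) = -30*a (L(a, O) = -3*a*10 = -30*a)
B = 31147/48790 (B = 82*(1/340) + 114*(1/287) = 41/170 + 114/287 = 31147/48790 ≈ 0.63839)
b(V, y) = 31147/48790
(b(586, 1/(w + L(-24, f))) + 500110)*(-166999 - 245580) = (31147/48790 + 500110)*(-166999 - 245580) = (24400398047/48790)*(-412579) = -10067091825833213/48790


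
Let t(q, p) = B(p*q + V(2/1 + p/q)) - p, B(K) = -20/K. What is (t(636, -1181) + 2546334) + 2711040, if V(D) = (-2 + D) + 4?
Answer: 2512055963735935/477708413 ≈ 5.2586e+6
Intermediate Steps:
V(D) = 2 + D
t(q, p) = -p - 20/(4 + p*q + p/q) (t(q, p) = -20/(p*q + (2 + (2/1 + p/q))) - p = -20/(p*q + (2 + (2*1 + p/q))) - p = -20/(p*q + (2 + (2 + p/q))) - p = -20/(p*q + (4 + p/q)) - p = -20/(4 + p*q + p/q) - p = -p - 20/(4 + p*q + p/q))
(t(636, -1181) + 2546334) + 2711040 = ((-1*(-1181) - 20/(4 - 1181*636 - 1181/636)) + 2546334) + 2711040 = ((1181 - 20/(4 - 751116 - 1181*1/636)) + 2546334) + 2711040 = ((1181 - 20/(4 - 751116 - 1181/636)) + 2546334) + 2711040 = ((1181 - 20/(-477708413/636)) + 2546334) + 2711040 = ((1181 - 20*(-636/477708413)) + 2546334) + 2711040 = ((1181 + 12720/477708413) + 2546334) + 2711040 = (564173648473/477708413 + 2546334) + 2711040 = 1216969347756415/477708413 + 2711040 = 2512055963735935/477708413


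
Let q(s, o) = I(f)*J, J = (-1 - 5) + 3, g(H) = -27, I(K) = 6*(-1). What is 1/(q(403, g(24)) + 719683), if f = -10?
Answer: 1/719701 ≈ 1.3895e-6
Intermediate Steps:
I(K) = -6
J = -3 (J = -6 + 3 = -3)
q(s, o) = 18 (q(s, o) = -6*(-3) = 18)
1/(q(403, g(24)) + 719683) = 1/(18 + 719683) = 1/719701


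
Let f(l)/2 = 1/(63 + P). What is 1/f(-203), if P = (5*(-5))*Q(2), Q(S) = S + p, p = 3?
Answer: -31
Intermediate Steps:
Q(S) = 3 + S (Q(S) = S + 3 = 3 + S)
P = -125 (P = (5*(-5))*(3 + 2) = -25*5 = -125)
f(l) = -1/31 (f(l) = 2/(63 - 125) = 2/(-62) = 2*(-1/62) = -1/31)
1/f(-203) = 1/(-1/31) = -31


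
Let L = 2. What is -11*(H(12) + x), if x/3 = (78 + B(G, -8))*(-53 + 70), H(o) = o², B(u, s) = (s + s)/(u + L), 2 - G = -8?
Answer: -44594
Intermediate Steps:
G = 10 (G = 2 - 1*(-8) = 2 + 8 = 10)
B(u, s) = 2*s/(2 + u) (B(u, s) = (s + s)/(u + 2) = (2*s)/(2 + u) = 2*s/(2 + u))
x = 3910 (x = 3*((78 + 2*(-8)/(2 + 10))*(-53 + 70)) = 3*((78 + 2*(-8)/12)*17) = 3*((78 + 2*(-8)*(1/12))*17) = 3*((78 - 4/3)*17) = 3*((230/3)*17) = 3*(3910/3) = 3910)
-11*(H(12) + x) = -11*(12² + 3910) = -11*(144 + 3910) = -11*4054 = -44594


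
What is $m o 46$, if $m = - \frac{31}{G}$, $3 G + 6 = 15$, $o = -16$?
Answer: $\frac{22816}{3} \approx 7605.3$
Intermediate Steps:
$G = 3$ ($G = -2 + \frac{1}{3} \cdot 15 = -2 + 5 = 3$)
$m = - \frac{31}{3} \approx -10.333$
$m o 46 = \left(- \frac{31}{3}\right) \left(-16\right) 46 = \frac{496}{3} \cdot 46 = \frac{22816}{3}$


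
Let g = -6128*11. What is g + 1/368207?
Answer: -24820097455/368207 ≈ -67408.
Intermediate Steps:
g = -67408
g + 1/368207 = -67408 + 1/368207 = -24820097455/368207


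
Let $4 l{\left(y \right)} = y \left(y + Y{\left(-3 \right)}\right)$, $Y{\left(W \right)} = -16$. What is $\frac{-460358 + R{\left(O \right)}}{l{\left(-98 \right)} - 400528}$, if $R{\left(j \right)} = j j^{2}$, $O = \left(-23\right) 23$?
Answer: $\frac{148496247}{397735} \approx 373.35$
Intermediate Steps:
$l{\left(y \right)} = \frac{y \left(-16 + y\right)}{4}$ ($l{\left(y \right)} = \frac{y \left(y - 16\right)}{4} = \frac{y \left(-16 + y\right)}{4}$)
$O = -529$
$R{\left(j \right)} = j^{3}$
$\frac{-460358 + R{\left(O \right)}}{l{\left(-98 \right)} - 400528} = \frac{-460358 + \left(-529\right)^{3}}{\frac{1}{4} \left(-98\right) \left(-16 - 98\right) - 400528} = \frac{-460358 - 148035889}{\frac{1}{4} \left(-98\right) \left(-114\right) - 400528} = - \frac{148496247}{2793 - 400528} = - \frac{148496247}{-397735} = \left(-148496247\right) \left(- \frac{1}{397735}\right) = \frac{148496247}{397735}$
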